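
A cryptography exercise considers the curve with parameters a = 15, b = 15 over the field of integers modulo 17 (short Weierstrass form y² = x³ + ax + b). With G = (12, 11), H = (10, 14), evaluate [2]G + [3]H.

(10, 3)

First 2G:
Repeated addition: build up to 2G.
2G: tangent at (12, 11): λ = (3·12² + 15)/(2·11) ≡ 5/5. 5⁻¹ ≡ 7 (mod 17) since 5·7 = 35 ≡ 1, so λ ≡ 5·7 ≡ 1.
  x = λ² - 12 - 12 = 1 - 24 ≡ 11; y = λ·(12 - 11) - 11 ≡ 7. → (11, 7)
2G = (11, 7).
Next 3H:
Repeated addition: build up to 3H.
2H: tangent at (10, 14): λ = (3·10² + 15)/(2·14) ≡ 9/11. 11⁻¹ ≡ 14 (mod 17), so λ ≡ 9·14 ≡ 7.
  x = λ² - 10 - 10 = 49 - 20 ≡ 12; y = λ·(10 - 12) - 14 ≡ 6. → (12, 6)
3H: (12, 6) + (10, 14). λ = (14 - 6)/(10 - 12) ≡ 8/15 mod 17. 15⁻¹ ≡ 8 (mod 17) since 15·8 = 120 ≡ 1, so λ ≡ 13.
  x = λ² - 12 - 10 = 169 - 22 ≡ 11; y = λ·(12 - 11) - 6 ≡ 7. → (11, 7)
3H = (11, 7).
Finally 2G + 3H:
tangent at (11, 7): λ = (3·11² + 15)/(2·7) ≡ 4/14. 14⁻¹ ≡ 11 (mod 17), so λ ≡ 4·11 ≡ 10.
  x = λ² - 11 - 11 = 100 - 22 ≡ 10; y = λ·(11 - 10) - 7 ≡ 3. → (10, 3)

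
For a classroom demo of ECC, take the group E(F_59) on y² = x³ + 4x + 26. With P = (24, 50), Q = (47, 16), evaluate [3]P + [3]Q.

First 3P:
Repeated addition: build up to 3P.
2P: tangent at (24, 50): λ = (3·24² + 4)/(2·50) ≡ 21/41. 41⁻¹ ≡ 36 (mod 59), so λ ≡ 21·36 ≡ 48.
  x = λ² - 24 - 24 = 2304 - 48 ≡ 14; y = λ·(24 - 14) - 50 ≡ 17. → (14, 17)
3P: (14, 17) + (24, 50). λ = (50 - 17)/(24 - 14) ≡ 33/10 mod 59. 10⁻¹ ≡ 6 (mod 59) since 10·6 = 60 ≡ 1, so λ ≡ 21.
  x = λ² - 14 - 24 = 441 - 38 ≡ 49; y = λ·(14 - 49) - 17 ≡ 15. → (49, 15)
3P = (49, 15).
Next 3Q:
Repeated addition: build up to 3Q.
2Q: tangent at (47, 16): λ = (3·47² + 4)/(2·16) ≡ 23/32. 32⁻¹ ≡ 24 (mod 59), so λ ≡ 23·24 ≡ 21.
  x = λ² - 47 - 47 = 441 - 94 ≡ 52; y = λ·(47 - 52) - 16 ≡ 56. → (52, 56)
3Q: (52, 56) + (47, 16). λ = (16 - 56)/(47 - 52) ≡ 19/54 mod 59. 54⁻¹ ≡ 47 (mod 59), so λ ≡ 8.
  x = λ² - 52 - 47 = 64 - 99 ≡ 24; y = λ·(52 - 24) - 56 ≡ 50. → (24, 50)
3Q = (24, 50).
Finally 3P + 3Q:
(49, 15) + (24, 50). λ = (50 - 15)/(24 - 49) ≡ 35/34 mod 59. 34⁻¹ ≡ 33 (mod 59), so λ ≡ 34.
  x = λ² - 49 - 24 = 1156 - 73 ≡ 21; y = λ·(49 - 21) - 15 ≡ 52. → (21, 52)

(21, 52)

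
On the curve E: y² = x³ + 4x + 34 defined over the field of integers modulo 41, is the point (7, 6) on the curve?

y² = 6² ≡ 36; x³ + 4x + 34 = 405 ≡ 36 (mod 41). 36 = 36.

yes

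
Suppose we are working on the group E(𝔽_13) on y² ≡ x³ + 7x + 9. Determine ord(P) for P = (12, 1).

6

2P: tangent at (12, 1): λ = (3·12² + 7)/(2·1) ≡ 10/2. 2⁻¹ ≡ 7 (mod 13), so λ ≡ 10·7 ≡ 5.
  x = λ² - 12 - 12 = 25 - 24 ≡ 1; y = λ·(12 - 1) - 1 ≡ 2. → (1, 2)
3P: (1, 2) + (12, 1). λ = (1 - 2)/(12 - 1) ≡ 12/11 mod 13. 11⁻¹ ≡ 6 (mod 13), so λ ≡ 7.
  x = λ² - 1 - 12 = 49 - 13 ≡ 10; y = λ·(1 - 10) - 2 ≡ 0. → (10, 0)
4P: (10, 0) + (12, 1). λ = (1 - 0)/(12 - 10) ≡ 1/2 mod 13. 2⁻¹ ≡ 7 (mod 13), so λ ≡ 7.
  x = λ² - 10 - 12 = 49 - 22 ≡ 1; y = λ·(10 - 1) - 0 ≡ 11. → (1, 11)
5P: (1, 11) + (12, 1). λ = (1 - 11)/(12 - 1) ≡ 3/11 mod 13. 11⁻¹ ≡ 6 (mod 13), so λ ≡ 5.
  x = λ² - 1 - 12 = 25 - 13 ≡ 12; y = λ·(1 - 12) - 11 ≡ 12. → (12, 12)
6P: (12, 12) + (12, 1): same x and y₁ ≡ -y₂, so the sum is 𝒪.
6P = 𝒪, so the order is 6.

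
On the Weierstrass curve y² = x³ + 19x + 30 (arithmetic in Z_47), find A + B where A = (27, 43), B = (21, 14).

(27, 43) + (21, 14). λ = (14 - 43)/(21 - 27) ≡ 18/41 mod 47. 41⁻¹ ≡ 39 (mod 47) since 41·39 = 1599 ≡ 1, so λ ≡ 44.
  x = λ² - 27 - 21 = 1936 - 48 ≡ 8; y = λ·(27 - 8) - 43 ≡ 41. → (8, 41)

(8, 41)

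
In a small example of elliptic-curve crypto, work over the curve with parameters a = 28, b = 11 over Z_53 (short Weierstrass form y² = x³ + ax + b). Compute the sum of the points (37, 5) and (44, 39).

(1, 26)

(37, 5) + (44, 39). λ = (39 - 5)/(44 - 37) ≡ 34/7 mod 53. 7⁻¹ ≡ 38 (mod 53), so λ ≡ 20.
  x = λ² - 37 - 44 = 400 - 81 ≡ 1; y = λ·(37 - 1) - 5 ≡ 26. → (1, 26)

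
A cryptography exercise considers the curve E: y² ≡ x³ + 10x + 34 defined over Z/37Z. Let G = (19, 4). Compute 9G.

Repeated addition: build up to 9G.
2G: tangent at (19, 4): λ = (3·19² + 10)/(2·4) ≡ 20/8. 8⁻¹ ≡ 14 (mod 37) since 8·14 = 112 ≡ 1, so λ ≡ 20·14 ≡ 21.
  x = λ² - 19 - 19 = 441 - 38 ≡ 33; y = λ·(19 - 33) - 4 ≡ 35. → (33, 35)
3G: (33, 35) + (19, 4). λ = (4 - 35)/(19 - 33) ≡ 6/23 mod 37. 23⁻¹ ≡ 29 (mod 37), so λ ≡ 26.
  x = λ² - 33 - 19 = 676 - 52 ≡ 32; y = λ·(33 - 32) - 35 ≡ 28. → (32, 28)
4G: (32, 28) + (19, 4). λ = (4 - 28)/(19 - 32) ≡ 13/24 mod 37. 24⁻¹ ≡ 17 (mod 37) since 24·17 = 408 ≡ 1, so λ ≡ 36.
  x = λ² - 32 - 19 = 1296 - 51 ≡ 24; y = λ·(32 - 24) - 28 ≡ 1. → (24, 1)
5G: (24, 1) + (19, 4). λ = (4 - 1)/(19 - 24) ≡ 3/32 mod 37. 32⁻¹ ≡ 22 (mod 37), so λ ≡ 29.
  x = λ² - 24 - 19 = 841 - 43 ≡ 21; y = λ·(24 - 21) - 1 ≡ 12. → (21, 12)
6G: (21, 12) + (19, 4). λ = (4 - 12)/(19 - 21) ≡ 29/35 mod 37. 35⁻¹ ≡ 18 (mod 37), so λ ≡ 4.
  x = λ² - 21 - 19 = 16 - 40 ≡ 13; y = λ·(21 - 13) - 12 ≡ 20. → (13, 20)
7G: (13, 20) + (19, 4). λ = (4 - 20)/(19 - 13) ≡ 21/6 mod 37. 6⁻¹ ≡ 31 (mod 37) since 6·31 = 186 ≡ 1, so λ ≡ 22.
  x = λ² - 13 - 19 = 484 - 32 ≡ 8; y = λ·(13 - 8) - 20 ≡ 16. → (8, 16)
8G: (8, 16) + (19, 4). λ = (4 - 16)/(19 - 8) ≡ 25/11 mod 37. 11⁻¹ ≡ 27 (mod 37) since 11·27 = 297 ≡ 1, so λ ≡ 9.
  x = λ² - 8 - 19 = 81 - 27 ≡ 17; y = λ·(8 - 17) - 16 ≡ 14. → (17, 14)
9G: (17, 14) + (19, 4). λ = (4 - 14)/(19 - 17) ≡ 27/2 mod 37. 2⁻¹ ≡ 19 (mod 37) since 2·19 = 38 ≡ 1, so λ ≡ 32.
  x = λ² - 17 - 19 = 1024 - 36 ≡ 26; y = λ·(17 - 26) - 14 ≡ 31. → (26, 31)

(26, 31)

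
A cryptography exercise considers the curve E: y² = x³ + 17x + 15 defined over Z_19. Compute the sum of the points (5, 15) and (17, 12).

(3, 13)

(5, 15) + (17, 12). λ = (12 - 15)/(17 - 5) ≡ 16/12 mod 19. 12⁻¹ ≡ 8 (mod 19), so λ ≡ 14.
  x = λ² - 5 - 17 = 196 - 22 ≡ 3; y = λ·(5 - 3) - 15 ≡ 13. → (3, 13)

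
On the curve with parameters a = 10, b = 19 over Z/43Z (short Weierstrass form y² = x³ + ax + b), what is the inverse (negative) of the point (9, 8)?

-(9, 8) = (9, -8 mod 43) = (9, 35).

(9, 35)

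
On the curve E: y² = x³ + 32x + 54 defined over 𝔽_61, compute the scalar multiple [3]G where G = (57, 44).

(34, 8)

Repeated addition: build up to 3G.
2G: tangent at (57, 44): λ = (3·57² + 32)/(2·44) ≡ 19/27. 27⁻¹ ≡ 52 (mod 61) since 27·52 = 1404 ≡ 1, so λ ≡ 19·52 ≡ 12.
  x = λ² - 57 - 57 = 144 - 114 ≡ 30; y = λ·(57 - 30) - 44 ≡ 36. → (30, 36)
3G: (30, 36) + (57, 44). λ = (44 - 36)/(57 - 30) ≡ 8/27 mod 61. 27⁻¹ ≡ 52 (mod 61) since 27·52 = 1404 ≡ 1, so λ ≡ 50.
  x = λ² - 30 - 57 = 2500 - 87 ≡ 34; y = λ·(30 - 34) - 36 ≡ 8. → (34, 8)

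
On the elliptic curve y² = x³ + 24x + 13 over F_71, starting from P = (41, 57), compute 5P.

(55, 52)

Repeated addition: build up to 5P.
2P: tangent at (41, 57): λ = (3·41² + 24)/(2·57) ≡ 26/43. 43⁻¹ ≡ 38 (mod 71) since 43·38 = 1634 ≡ 1, so λ ≡ 26·38 ≡ 65.
  x = λ² - 41 - 41 = 4225 - 82 ≡ 25; y = λ·(41 - 25) - 57 ≡ 60. → (25, 60)
3P: (25, 60) + (41, 57). λ = (57 - 60)/(41 - 25) ≡ 68/16 mod 71. 16⁻¹ ≡ 40 (mod 71), so λ ≡ 22.
  x = λ² - 25 - 41 = 484 - 66 ≡ 63; y = λ·(25 - 63) - 60 ≡ 27. → (63, 27)
4P: (63, 27) + (41, 57). λ = (57 - 27)/(41 - 63) ≡ 30/49 mod 71. 49⁻¹ ≡ 29 (mod 71), so λ ≡ 18.
  x = λ² - 63 - 41 = 324 - 104 ≡ 7; y = λ·(63 - 7) - 27 ≡ 58. → (7, 58)
5P: (7, 58) + (41, 57). λ = (57 - 58)/(41 - 7) ≡ 70/34 mod 71. 34⁻¹ ≡ 23 (mod 71) since 34·23 = 782 ≡ 1, so λ ≡ 48.
  x = λ² - 7 - 41 = 2304 - 48 ≡ 55; y = λ·(7 - 55) - 58 ≡ 52. → (55, 52)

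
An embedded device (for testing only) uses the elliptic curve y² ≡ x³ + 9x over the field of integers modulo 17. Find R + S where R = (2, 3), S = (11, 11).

(5, 0)

(2, 3) + (11, 11). λ = (11 - 3)/(11 - 2) ≡ 8/9 mod 17. 9⁻¹ ≡ 2 (mod 17), so λ ≡ 16.
  x = λ² - 2 - 11 = 256 - 13 ≡ 5; y = λ·(2 - 5) - 3 ≡ 0. → (5, 0)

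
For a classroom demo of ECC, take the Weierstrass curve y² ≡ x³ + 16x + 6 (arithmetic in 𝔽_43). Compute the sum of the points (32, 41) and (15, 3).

(19, 26)

(32, 41) + (15, 3). λ = (3 - 41)/(15 - 32) ≡ 5/26 mod 43. 26⁻¹ ≡ 5 (mod 43), so λ ≡ 25.
  x = λ² - 32 - 15 = 625 - 47 ≡ 19; y = λ·(32 - 19) - 41 ≡ 26. → (19, 26)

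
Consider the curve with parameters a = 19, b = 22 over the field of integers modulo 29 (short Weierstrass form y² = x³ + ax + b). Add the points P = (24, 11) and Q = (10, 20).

(24, 11) + (10, 20). λ = (20 - 11)/(10 - 24) ≡ 9/15 mod 29. 15⁻¹ ≡ 2 (mod 29) since 15·2 = 30 ≡ 1, so λ ≡ 18.
  x = λ² - 24 - 10 = 324 - 34 ≡ 0; y = λ·(24 - 0) - 11 ≡ 15. → (0, 15)

(0, 15)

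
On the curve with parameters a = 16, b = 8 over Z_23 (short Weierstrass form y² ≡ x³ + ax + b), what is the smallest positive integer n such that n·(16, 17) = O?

9

2P: tangent at (16, 17): λ = (3·16² + 16)/(2·17) ≡ 2/11. 11⁻¹ ≡ 21 (mod 23), so λ ≡ 2·21 ≡ 19.
  x = λ² - 16 - 16 = 361 - 32 ≡ 7; y = λ·(16 - 7) - 17 ≡ 16. → (7, 16)
3P: (7, 16) + (16, 17). λ = (17 - 16)/(16 - 7) ≡ 1/9 mod 23. 9⁻¹ ≡ 18 (mod 23) since 9·18 = 162 ≡ 1, so λ ≡ 18.
  x = λ² - 7 - 16 = 324 - 23 ≡ 2; y = λ·(7 - 2) - 16 ≡ 5. → (2, 5)
4P: (2, 5) + (16, 17). λ = (17 - 5)/(16 - 2) ≡ 12/14 mod 23. 14⁻¹ ≡ 5 (mod 23), so λ ≡ 14.
  x = λ² - 2 - 16 = 196 - 18 ≡ 17; y = λ·(2 - 17) - 5 ≡ 15. → (17, 15)
5P: (17, 15) + (16, 17). λ = (17 - 15)/(16 - 17) ≡ 2/22 mod 23. 22⁻¹ ≡ 22 (mod 23) since 22·22 = 484 ≡ 1, so λ ≡ 21.
  x = λ² - 17 - 16 = 441 - 33 ≡ 17; y = λ·(17 - 17) - 15 ≡ 8. → (17, 8)
6P: (17, 8) + (16, 17). λ = (17 - 8)/(16 - 17) ≡ 9/22 mod 23. 22⁻¹ ≡ 22 (mod 23), so λ ≡ 14.
  x = λ² - 17 - 16 = 196 - 33 ≡ 2; y = λ·(17 - 2) - 8 ≡ 18. → (2, 18)
7P: (2, 18) + (16, 17). λ = (17 - 18)/(16 - 2) ≡ 22/14 mod 23. 14⁻¹ ≡ 5 (mod 23) since 14·5 = 70 ≡ 1, so λ ≡ 18.
  x = λ² - 2 - 16 = 324 - 18 ≡ 7; y = λ·(2 - 7) - 18 ≡ 7. → (7, 7)
8P: (7, 7) + (16, 17). λ = (17 - 7)/(16 - 7) ≡ 10/9 mod 23. 9⁻¹ ≡ 18 (mod 23) since 9·18 = 162 ≡ 1, so λ ≡ 19.
  x = λ² - 7 - 16 = 361 - 23 ≡ 16; y = λ·(7 - 16) - 7 ≡ 6. → (16, 6)
9P: (16, 6) + (16, 17): same x and y₁ ≡ -y₂, so the sum is O.
9P = O, so the order is 9.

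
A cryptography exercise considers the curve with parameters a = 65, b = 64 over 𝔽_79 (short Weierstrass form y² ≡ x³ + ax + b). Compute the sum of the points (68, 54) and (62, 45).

(68, 54) + (62, 45). λ = (45 - 54)/(62 - 68) ≡ 70/73 mod 79. 73⁻¹ ≡ 13 (mod 79), so λ ≡ 41.
  x = λ² - 68 - 62 = 1681 - 130 ≡ 50; y = λ·(68 - 50) - 54 ≡ 52. → (50, 52)

(50, 52)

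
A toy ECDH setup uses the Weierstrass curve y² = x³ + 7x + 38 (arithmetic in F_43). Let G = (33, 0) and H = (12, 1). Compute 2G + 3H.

(12, 42)

First 2G:
Repeated addition: build up to 2G.
2G: (33, 0) + (33, 0): same x and y₁ ≡ -y₂, so the sum is the point at infinity.
2G = the point at infinity.
Next 3H:
Repeated addition: build up to 3H.
2H: tangent at (12, 1): λ = (3·12² + 7)/(2·1) ≡ 9/2. 2⁻¹ ≡ 22 (mod 43), so λ ≡ 9·22 ≡ 26.
  x = λ² - 12 - 12 = 676 - 24 ≡ 7; y = λ·(12 - 7) - 1 ≡ 0. → (7, 0)
3H: (7, 0) + (12, 1). λ = (1 - 0)/(12 - 7) ≡ 1/5 mod 43. 5⁻¹ ≡ 26 (mod 43), so λ ≡ 26.
  x = λ² - 7 - 12 = 676 - 19 ≡ 12; y = λ·(7 - 12) - 0 ≡ 42. → (12, 42)
3H = (12, 42).
Finally 2G + 3H:
the point at infinity + (12, 42) = (12, 42) (identity).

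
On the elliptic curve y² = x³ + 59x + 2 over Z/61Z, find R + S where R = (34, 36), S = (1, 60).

(23, 17)

(34, 36) + (1, 60). λ = (60 - 36)/(1 - 34) ≡ 24/28 mod 61. 28⁻¹ ≡ 24 (mod 61), so λ ≡ 27.
  x = λ² - 34 - 1 = 729 - 35 ≡ 23; y = λ·(34 - 23) - 36 ≡ 17. → (23, 17)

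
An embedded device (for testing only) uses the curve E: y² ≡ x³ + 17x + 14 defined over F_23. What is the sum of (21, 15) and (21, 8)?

The two points share x = 21 and their y-coordinates satisfy 15 + 8 ≡ 0 (mod 23), so they are inverses. Their sum is 𝒪.

O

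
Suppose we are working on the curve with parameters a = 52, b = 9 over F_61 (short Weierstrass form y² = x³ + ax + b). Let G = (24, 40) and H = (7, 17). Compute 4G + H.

O

First 4G:
Double-and-add on 4 = (100)₂. Start with G = (24, 40) for the leading 1-bit.
double: tangent at (24, 40): λ = (3·24² + 52)/(2·40) ≡ 11/19. 19⁻¹ ≡ 45 (mod 61), so λ ≡ 11·45 ≡ 7.
  x = λ² - 24 - 24 = 49 - 48 ≡ 1; y = λ·(24 - 1) - 40 ≡ 60. → (1, 60)
double: tangent at (1, 60): λ = (3·1² + 52)/(2·60) ≡ 55/59. 59⁻¹ ≡ 30 (mod 61) since 59·30 = 1770 ≡ 1, so λ ≡ 55·30 ≡ 3.
  x = λ² - 1 - 1 = 9 - 2 ≡ 7; y = λ·(1 - 7) - 60 ≡ 44. → (7, 44)
4G = (7, 44).
Finally 4G + H:
(7, 44) + (7, 17): same x and y₁ ≡ -y₂, so the sum is 𝒪.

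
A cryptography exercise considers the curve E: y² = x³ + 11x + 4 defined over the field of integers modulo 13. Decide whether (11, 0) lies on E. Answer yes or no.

yes

y² = 0² ≡ 0; x³ + 11x + 4 = 1456 ≡ 0 (mod 13). 0 = 0.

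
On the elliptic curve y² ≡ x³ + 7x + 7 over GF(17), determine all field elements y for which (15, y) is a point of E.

6, 11

x³ + 7x + 7 = 3487 ≡ 2 (mod 17).
Square roots of 2 mod 17: 6 and 11 (since 6² = 36 ≡ 2).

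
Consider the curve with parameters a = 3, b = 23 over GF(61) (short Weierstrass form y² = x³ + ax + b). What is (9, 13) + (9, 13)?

tangent at (9, 13): λ = (3·9² + 3)/(2·13) ≡ 2/26. 26⁻¹ ≡ 54 (mod 61), so λ ≡ 2·54 ≡ 47.
  x = λ² - 9 - 9 = 2209 - 18 ≡ 56; y = λ·(9 - 56) - 13 ≡ 35. → (56, 35)

(56, 35)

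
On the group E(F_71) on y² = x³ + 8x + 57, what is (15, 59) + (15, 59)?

tangent at (15, 59): λ = (3·15² + 8)/(2·59) ≡ 44/47. 47⁻¹ ≡ 68 (mod 71), so λ ≡ 44·68 ≡ 10.
  x = λ² - 15 - 15 = 100 - 30 ≡ 70; y = λ·(15 - 70) - 59 ≡ 30. → (70, 30)

(70, 30)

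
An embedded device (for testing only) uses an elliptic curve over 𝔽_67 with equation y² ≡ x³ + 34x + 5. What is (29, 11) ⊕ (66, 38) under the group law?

(29, 11) + (66, 38). λ = (38 - 11)/(66 - 29) ≡ 27/37 mod 67. 37⁻¹ ≡ 29 (mod 67) since 37·29 = 1073 ≡ 1, so λ ≡ 46.
  x = λ² - 29 - 66 = 2116 - 95 ≡ 11; y = λ·(29 - 11) - 11 ≡ 13. → (11, 13)

(11, 13)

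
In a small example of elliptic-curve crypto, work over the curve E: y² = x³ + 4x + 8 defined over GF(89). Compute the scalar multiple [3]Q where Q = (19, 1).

Repeated addition: build up to 3Q.
2Q: tangent at (19, 1): λ = (3·19² + 4)/(2·1) ≡ 19/2. 2⁻¹ ≡ 45 (mod 89), so λ ≡ 19·45 ≡ 54.
  x = λ² - 19 - 19 = 2916 - 38 ≡ 30; y = λ·(19 - 30) - 1 ≡ 28. → (30, 28)
3Q: (30, 28) + (19, 1). λ = (1 - 28)/(19 - 30) ≡ 62/78 mod 89. 78⁻¹ ≡ 8 (mod 89) since 78·8 = 624 ≡ 1, so λ ≡ 51.
  x = λ² - 30 - 19 = 2601 - 49 ≡ 60; y = λ·(30 - 60) - 28 ≡ 44. → (60, 44)

(60, 44)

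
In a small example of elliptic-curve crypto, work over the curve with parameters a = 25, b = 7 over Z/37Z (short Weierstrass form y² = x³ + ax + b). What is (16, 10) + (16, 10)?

tangent at (16, 10): λ = (3·16² + 25)/(2·10) ≡ 16/20. 20⁻¹ ≡ 13 (mod 37) since 20·13 = 260 ≡ 1, so λ ≡ 16·13 ≡ 23.
  x = λ² - 16 - 16 = 529 - 32 ≡ 16; y = λ·(16 - 16) - 10 ≡ 27. → (16, 27)

(16, 27)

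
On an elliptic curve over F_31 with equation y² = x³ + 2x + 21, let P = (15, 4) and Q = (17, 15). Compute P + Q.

(15, 4) + (17, 15). λ = (15 - 4)/(17 - 15) ≡ 11/2 mod 31. 2⁻¹ ≡ 16 (mod 31) since 2·16 = 32 ≡ 1, so λ ≡ 21.
  x = λ² - 15 - 17 = 441 - 32 ≡ 6; y = λ·(15 - 6) - 4 ≡ 30. → (6, 30)

(6, 30)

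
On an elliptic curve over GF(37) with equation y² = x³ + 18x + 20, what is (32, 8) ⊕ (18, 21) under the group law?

(32, 8) + (18, 21). λ = (21 - 8)/(18 - 32) ≡ 13/23 mod 37. 23⁻¹ ≡ 29 (mod 37) since 23·29 = 667 ≡ 1, so λ ≡ 7.
  x = λ² - 32 - 18 = 49 - 50 ≡ 36; y = λ·(32 - 36) - 8 ≡ 1. → (36, 1)

(36, 1)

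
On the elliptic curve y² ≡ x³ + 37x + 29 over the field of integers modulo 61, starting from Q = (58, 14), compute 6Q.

(38, 2)

Double-and-add on 6 = (110)₂. Start with Q = (58, 14) for the leading 1-bit.
double: tangent at (58, 14): λ = (3·58² + 37)/(2·14) ≡ 3/28. 28⁻¹ ≡ 24 (mod 61), so λ ≡ 3·24 ≡ 11.
  x = λ² - 58 - 58 = 121 - 116 ≡ 5; y = λ·(58 - 5) - 14 ≡ 20. → (5, 20)
add Q: (5, 20) + (58, 14). λ = (14 - 20)/(58 - 5) ≡ 55/53 mod 61. 53⁻¹ ≡ 38 (mod 61), so λ ≡ 16.
  x = λ² - 5 - 58 = 256 - 63 ≡ 10; y = λ·(5 - 10) - 20 ≡ 22. → (10, 22)
double: tangent at (10, 22): λ = (3·10² + 37)/(2·22) ≡ 32/44. 44⁻¹ ≡ 43 (mod 61) since 44·43 = 1892 ≡ 1, so λ ≡ 32·43 ≡ 34.
  x = λ² - 10 - 10 = 1156 - 20 ≡ 38; y = λ·(10 - 38) - 22 ≡ 2. → (38, 2)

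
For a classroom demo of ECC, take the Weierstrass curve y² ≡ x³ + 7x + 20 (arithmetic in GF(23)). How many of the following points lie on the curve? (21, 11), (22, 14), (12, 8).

(21, 11): 11² ≡ 6, rhs ≡ 21 → off.
(22, 14): 14² ≡ 12, rhs ≡ 12 → on.
(12, 8): 8² ≡ 18, rhs ≡ 15 → off.

1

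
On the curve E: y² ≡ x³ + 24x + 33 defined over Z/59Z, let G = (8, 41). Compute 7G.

Repeated addition: build up to 7G.
2G: tangent at (8, 41): λ = (3·8² + 24)/(2·41) ≡ 39/23. 23⁻¹ ≡ 18 (mod 59), so λ ≡ 39·18 ≡ 53.
  x = λ² - 8 - 8 = 2809 - 16 ≡ 20; y = λ·(8 - 20) - 41 ≡ 31. → (20, 31)
3G: (20, 31) + (8, 41). λ = (41 - 31)/(8 - 20) ≡ 10/47 mod 59. 47⁻¹ ≡ 54 (mod 59), so λ ≡ 9.
  x = λ² - 20 - 8 = 81 - 28 ≡ 53; y = λ·(20 - 53) - 31 ≡ 26. → (53, 26)
4G: (53, 26) + (8, 41). λ = (41 - 26)/(8 - 53) ≡ 15/14 mod 59. 14⁻¹ ≡ 38 (mod 59) since 14·38 = 532 ≡ 1, so λ ≡ 39.
  x = λ² - 53 - 8 = 1521 - 61 ≡ 44; y = λ·(53 - 44) - 26 ≡ 30. → (44, 30)
5G: (44, 30) + (8, 41). λ = (41 - 30)/(8 - 44) ≡ 11/23 mod 59. 23⁻¹ ≡ 18 (mod 59), so λ ≡ 21.
  x = λ² - 44 - 8 = 441 - 52 ≡ 35; y = λ·(44 - 35) - 30 ≡ 41. → (35, 41)
6G: (35, 41) + (8, 41). λ = (41 - 41)/(8 - 35) ≡ 0/32 mod 59. 32⁻¹ ≡ 24 (mod 59), so λ ≡ 0.
  x = λ² - 35 - 8 = 0 - 43 ≡ 16; y = λ·(35 - 16) - 41 ≡ 18. → (16, 18)
7G: (16, 18) + (8, 41). λ = (41 - 18)/(8 - 16) ≡ 23/51 mod 59. 51⁻¹ ≡ 22 (mod 59), so λ ≡ 34.
  x = λ² - 16 - 8 = 1156 - 24 ≡ 11; y = λ·(16 - 11) - 18 ≡ 34. → (11, 34)

(11, 34)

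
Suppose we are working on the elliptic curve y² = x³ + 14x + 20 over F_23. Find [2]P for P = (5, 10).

(14, 4)

tangent at (5, 10): λ = (3·5² + 14)/(2·10) ≡ 20/20. 20⁻¹ ≡ 15 (mod 23) since 20·15 = 300 ≡ 1, so λ ≡ 20·15 ≡ 1.
  x = λ² - 5 - 5 = 1 - 10 ≡ 14; y = λ·(5 - 14) - 10 ≡ 4. → (14, 4)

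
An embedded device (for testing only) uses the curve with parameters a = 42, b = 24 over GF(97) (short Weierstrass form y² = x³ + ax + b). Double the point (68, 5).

tangent at (68, 5): λ = (3·68² + 42)/(2·5) ≡ 43/10. 10⁻¹ ≡ 68 (mod 97), so λ ≡ 43·68 ≡ 14.
  x = λ² - 68 - 68 = 196 - 136 ≡ 60; y = λ·(68 - 60) - 5 ≡ 10. → (60, 10)

(60, 10)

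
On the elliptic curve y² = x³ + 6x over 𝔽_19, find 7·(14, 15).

Write P = (14, 15).
Double-and-add on 7 = (111)₂. Start with P = (14, 15) for the leading 1-bit.
double: tangent at (14, 15): λ = (3·14² + 6)/(2·15) ≡ 5/11. 11⁻¹ ≡ 7 (mod 19) since 11·7 = 77 ≡ 1, so λ ≡ 5·7 ≡ 16.
  x = λ² - 14 - 14 = 256 - 28 ≡ 0; y = λ·(14 - 0) - 15 ≡ 0. → (0, 0)
add P: (0, 0) + (14, 15). λ = (15 - 0)/(14 - 0) ≡ 15/14 mod 19. 14⁻¹ ≡ 15 (mod 19), so λ ≡ 16.
  x = λ² - 0 - 14 = 256 - 14 ≡ 14; y = λ·(0 - 14) - 0 ≡ 4. → (14, 4)
double: tangent at (14, 4): λ = (3·14² + 6)/(2·4) ≡ 5/8. 8⁻¹ ≡ 12 (mod 19) since 8·12 = 96 ≡ 1, so λ ≡ 5·12 ≡ 3.
  x = λ² - 14 - 14 = 9 - 28 ≡ 0; y = λ·(14 - 0) - 4 ≡ 0. → (0, 0)
add P: (0, 0) + (14, 15). λ = (15 - 0)/(14 - 0) ≡ 15/14 mod 19. 14⁻¹ ≡ 15 (mod 19), so λ ≡ 16.
  x = λ² - 0 - 14 = 256 - 14 ≡ 14; y = λ·(0 - 14) - 0 ≡ 4. → (14, 4)

(14, 4)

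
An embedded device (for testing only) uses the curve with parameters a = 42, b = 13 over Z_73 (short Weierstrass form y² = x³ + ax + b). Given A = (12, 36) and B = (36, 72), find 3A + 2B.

First 3A:
Repeated addition: build up to 3A.
2A: tangent at (12, 36): λ = (3·12² + 42)/(2·36) ≡ 36/72. 72⁻¹ ≡ 72 (mod 73) since 72·72 = 5184 ≡ 1, so λ ≡ 36·72 ≡ 37.
  x = λ² - 12 - 12 = 1369 - 24 ≡ 31; y = λ·(12 - 31) - 36 ≡ 64. → (31, 64)
3A: (31, 64) + (12, 36). λ = (36 - 64)/(12 - 31) ≡ 45/54 mod 73. 54⁻¹ ≡ 23 (mod 73) since 54·23 = 1242 ≡ 1, so λ ≡ 13.
  x = λ² - 31 - 12 = 169 - 43 ≡ 53; y = λ·(31 - 53) - 64 ≡ 15. → (53, 15)
3A = (53, 15).
Next 2B:
Repeated addition: build up to 2B.
2B: tangent at (36, 72): λ = (3·36² + 42)/(2·72) ≡ 61/71. 71⁻¹ ≡ 36 (mod 73) since 71·36 = 2556 ≡ 1, so λ ≡ 61·36 ≡ 6.
  x = λ² - 36 - 36 = 36 - 72 ≡ 37; y = λ·(36 - 37) - 72 ≡ 68. → (37, 68)
2B = (37, 68).
Finally 3A + 2B:
(53, 15) + (37, 68). λ = (68 - 15)/(37 - 53) ≡ 53/57 mod 73. 57⁻¹ ≡ 41 (mod 73), so λ ≡ 56.
  x = λ² - 53 - 37 = 3136 - 90 ≡ 53; y = λ·(53 - 53) - 15 ≡ 58. → (53, 58)

(53, 58)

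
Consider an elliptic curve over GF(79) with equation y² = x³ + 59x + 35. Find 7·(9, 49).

(49, 10)

Write Q = (9, 49).
Repeated addition: build up to 7Q.
2Q: tangent at (9, 49): λ = (3·9² + 59)/(2·49) ≡ 65/19. 19⁻¹ ≡ 25 (mod 79) since 19·25 = 475 ≡ 1, so λ ≡ 65·25 ≡ 45.
  x = λ² - 9 - 9 = 2025 - 18 ≡ 32; y = λ·(9 - 32) - 49 ≡ 22. → (32, 22)
3Q: (32, 22) + (9, 49). λ = (49 - 22)/(9 - 32) ≡ 27/56 mod 79. 56⁻¹ ≡ 24 (mod 79), so λ ≡ 16.
  x = λ² - 32 - 9 = 256 - 41 ≡ 57; y = λ·(32 - 57) - 22 ≡ 52. → (57, 52)
4Q: (57, 52) + (9, 49). λ = (49 - 52)/(9 - 57) ≡ 76/31 mod 79. 31⁻¹ ≡ 51 (mod 79), so λ ≡ 5.
  x = λ² - 57 - 9 = 25 - 66 ≡ 38; y = λ·(57 - 38) - 52 ≡ 43. → (38, 43)
5Q: (38, 43) + (9, 49). λ = (49 - 43)/(9 - 38) ≡ 6/50 mod 79. 50⁻¹ ≡ 49 (mod 79), so λ ≡ 57.
  x = λ² - 38 - 9 = 3249 - 47 ≡ 42; y = λ·(38 - 42) - 43 ≡ 45. → (42, 45)
6Q: (42, 45) + (9, 49). λ = (49 - 45)/(9 - 42) ≡ 4/46 mod 79. 46⁻¹ ≡ 67 (mod 79), so λ ≡ 31.
  x = λ² - 42 - 9 = 961 - 51 ≡ 41; y = λ·(42 - 41) - 45 ≡ 65. → (41, 65)
7Q: (41, 65) + (9, 49). λ = (49 - 65)/(9 - 41) ≡ 63/47 mod 79. 47⁻¹ ≡ 37 (mod 79), so λ ≡ 40.
  x = λ² - 41 - 9 = 1600 - 50 ≡ 49; y = λ·(41 - 49) - 65 ≡ 10. → (49, 10)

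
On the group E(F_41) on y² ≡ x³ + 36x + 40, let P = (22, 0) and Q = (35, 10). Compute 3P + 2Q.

(7, 26)

First 3P:
Repeated addition: build up to 3P.
2P: (22, 0) + (22, 0): same x and y₁ ≡ -y₂, so the sum is ∞.
3P: ∞ + (22, 0) = (22, 0) (identity).
3P = (22, 0).
Next 2Q:
Repeated addition: build up to 2Q.
2Q: tangent at (35, 10): λ = (3·35² + 36)/(2·10) ≡ 21/20. 20⁻¹ ≡ 39 (mod 41), so λ ≡ 21·39 ≡ 40.
  x = λ² - 35 - 35 = 1600 - 70 ≡ 13; y = λ·(35 - 13) - 10 ≡ 9. → (13, 9)
2Q = (13, 9).
Finally 3P + 2Q:
(22, 0) + (13, 9). λ = (9 - 0)/(13 - 22) ≡ 9/32 mod 41. 32⁻¹ ≡ 9 (mod 41) since 32·9 = 288 ≡ 1, so λ ≡ 40.
  x = λ² - 22 - 13 = 1600 - 35 ≡ 7; y = λ·(22 - 7) - 0 ≡ 26. → (7, 26)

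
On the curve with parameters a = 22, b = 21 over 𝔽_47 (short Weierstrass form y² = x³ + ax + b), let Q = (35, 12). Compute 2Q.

(14, 21)

tangent at (35, 12): λ = (3·35² + 22)/(2·12) ≡ 31/24. 24⁻¹ ≡ 2 (mod 47), so λ ≡ 31·2 ≡ 15.
  x = λ² - 35 - 35 = 225 - 70 ≡ 14; y = λ·(35 - 14) - 12 ≡ 21. → (14, 21)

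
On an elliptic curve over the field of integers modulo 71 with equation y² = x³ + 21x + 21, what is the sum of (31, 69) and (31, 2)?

O

The two points share x = 31 and their y-coordinates satisfy 69 + 2 ≡ 0 (mod 71), so they are inverses. Their sum is ∞.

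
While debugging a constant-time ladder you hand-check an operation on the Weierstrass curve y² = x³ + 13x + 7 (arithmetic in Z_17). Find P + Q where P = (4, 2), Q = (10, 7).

(7, 4)

(4, 2) + (10, 7). λ = (7 - 2)/(10 - 4) ≡ 5/6 mod 17. 6⁻¹ ≡ 3 (mod 17), so λ ≡ 15.
  x = λ² - 4 - 10 = 225 - 14 ≡ 7; y = λ·(4 - 7) - 2 ≡ 4. → (7, 4)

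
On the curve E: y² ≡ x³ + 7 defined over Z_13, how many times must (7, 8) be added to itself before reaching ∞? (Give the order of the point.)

2P: tangent at (7, 8): λ = (3·7² + 0)/(2·8) ≡ 4/3. 3⁻¹ ≡ 9 (mod 13), so λ ≡ 4·9 ≡ 10.
  x = λ² - 7 - 7 = 100 - 14 ≡ 8; y = λ·(7 - 8) - 8 ≡ 8. → (8, 8)
3P: (8, 8) + (7, 8). λ = (8 - 8)/(7 - 8) ≡ 0/12 mod 13. 12⁻¹ ≡ 12 (mod 13), so λ ≡ 0.
  x = λ² - 8 - 7 = 0 - 15 ≡ 11; y = λ·(8 - 11) - 8 ≡ 5. → (11, 5)
4P: (11, 5) + (7, 8). λ = (8 - 5)/(7 - 11) ≡ 3/9 mod 13. 9⁻¹ ≡ 3 (mod 13) since 9·3 = 27 ≡ 1, so λ ≡ 9.
  x = λ² - 11 - 7 = 81 - 18 ≡ 11; y = λ·(11 - 11) - 5 ≡ 8. → (11, 8)
5P: (11, 8) + (7, 8). λ = (8 - 8)/(7 - 11) ≡ 0/9 mod 13. 9⁻¹ ≡ 3 (mod 13), so λ ≡ 0.
  x = λ² - 11 - 7 = 0 - 18 ≡ 8; y = λ·(11 - 8) - 8 ≡ 5. → (8, 5)
6P: (8, 5) + (7, 8). λ = (8 - 5)/(7 - 8) ≡ 3/12 mod 13. 12⁻¹ ≡ 12 (mod 13), so λ ≡ 10.
  x = λ² - 8 - 7 = 100 - 15 ≡ 7; y = λ·(8 - 7) - 5 ≡ 5. → (7, 5)
7P: (7, 5) + (7, 8): same x and y₁ ≡ -y₂, so the sum is ∞.
7P = ∞, so the order is 7.

7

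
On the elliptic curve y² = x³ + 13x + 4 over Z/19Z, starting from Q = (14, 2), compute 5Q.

Repeated addition: build up to 5Q.
2Q: tangent at (14, 2): λ = (3·14² + 13)/(2·2) ≡ 12/4. 4⁻¹ ≡ 5 (mod 19) since 4·5 = 20 ≡ 1, so λ ≡ 12·5 ≡ 3.
  x = λ² - 14 - 14 = 9 - 28 ≡ 0; y = λ·(14 - 0) - 2 ≡ 2. → (0, 2)
3Q: (0, 2) + (14, 2). λ = (2 - 2)/(14 - 0) ≡ 0/14 mod 19. 14⁻¹ ≡ 15 (mod 19), so λ ≡ 0.
  x = λ² - 0 - 14 = 0 - 14 ≡ 5; y = λ·(0 - 5) - 2 ≡ 17. → (5, 17)
4Q: (5, 17) + (14, 2). λ = (2 - 17)/(14 - 5) ≡ 4/9 mod 19. 9⁻¹ ≡ 17 (mod 19) since 9·17 = 153 ≡ 1, so λ ≡ 11.
  x = λ² - 5 - 14 = 121 - 19 ≡ 7; y = λ·(5 - 7) - 17 ≡ 18. → (7, 18)
5Q: (7, 18) + (14, 2). λ = (2 - 18)/(14 - 7) ≡ 3/7 mod 19. 7⁻¹ ≡ 11 (mod 19), so λ ≡ 14.
  x = λ² - 7 - 14 = 196 - 21 ≡ 4; y = λ·(7 - 4) - 18 ≡ 5. → (4, 5)

(4, 5)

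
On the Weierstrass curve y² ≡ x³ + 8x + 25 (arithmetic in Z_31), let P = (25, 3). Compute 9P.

(18, 7)

Double-and-add on 9 = (1001)₂. Start with P = (25, 3) for the leading 1-bit.
double: tangent at (25, 3): λ = (3·25² + 8)/(2·3) ≡ 23/6. 6⁻¹ ≡ 26 (mod 31), so λ ≡ 23·26 ≡ 9.
  x = λ² - 25 - 25 = 81 - 50 ≡ 0; y = λ·(25 - 0) - 3 ≡ 5. → (0, 5)
double: tangent at (0, 5): λ = (3·0² + 8)/(2·5) ≡ 8/10. 10⁻¹ ≡ 28 (mod 31) since 10·28 = 280 ≡ 1, so λ ≡ 8·28 ≡ 7.
  x = λ² - 0 - 0 = 49 - 0 ≡ 18; y = λ·(0 - 18) - 5 ≡ 24. → (18, 24)
double: tangent at (18, 24): λ = (3·18² + 8)/(2·24) ≡ 19/17. 17⁻¹ ≡ 11 (mod 31), so λ ≡ 19·11 ≡ 23.
  x = λ² - 18 - 18 = 529 - 36 ≡ 28; y = λ·(18 - 28) - 24 ≡ 25. → (28, 25)
add P: (28, 25) + (25, 3). λ = (3 - 25)/(25 - 28) ≡ 9/28 mod 31. 28⁻¹ ≡ 10 (mod 31), so λ ≡ 28.
  x = λ² - 28 - 25 = 784 - 53 ≡ 18; y = λ·(28 - 18) - 25 ≡ 7. → (18, 7)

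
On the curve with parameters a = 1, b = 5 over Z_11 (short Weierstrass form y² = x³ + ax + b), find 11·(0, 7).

Write Q = (0, 7).
Double-and-add on 11 = (1011)₂. Start with Q = (0, 7) for the leading 1-bit.
double: tangent at (0, 7): λ = (3·0² + 1)/(2·7) ≡ 1/3. 3⁻¹ ≡ 4 (mod 11) since 3·4 = 12 ≡ 1, so λ ≡ 1·4 ≡ 4.
  x = λ² - 0 - 0 = 16 - 0 ≡ 5; y = λ·(0 - 5) - 7 ≡ 6. → (5, 6)
double: tangent at (5, 6): λ = (3·5² + 1)/(2·6) ≡ 10/1. 1⁻¹ ≡ 1 (mod 11) since 1·1 = 1 ≡ 1, so λ ≡ 10·1 ≡ 10.
  x = λ² - 5 - 5 = 100 - 10 ≡ 2; y = λ·(5 - 2) - 6 ≡ 2. → (2, 2)
add Q: (2, 2) + (0, 7). λ = (7 - 2)/(0 - 2) ≡ 5/9 mod 11. 9⁻¹ ≡ 5 (mod 11), so λ ≡ 3.
  x = λ² - 2 - 0 = 9 - 2 ≡ 7; y = λ·(2 - 7) - 2 ≡ 5. → (7, 5)
double: tangent at (7, 5): λ = (3·7² + 1)/(2·5) ≡ 5/10. 10⁻¹ ≡ 10 (mod 11), so λ ≡ 5·10 ≡ 6.
  x = λ² - 7 - 7 = 36 - 14 ≡ 0; y = λ·(7 - 0) - 5 ≡ 4. → (0, 4)
add Q: (0, 4) + (0, 7): same x and y₁ ≡ -y₂, so the sum is O.

O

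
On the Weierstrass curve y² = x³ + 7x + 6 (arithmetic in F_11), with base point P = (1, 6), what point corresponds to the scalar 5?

(5, 1)

Double-and-add on 5 = (101)₂. Start with P = (1, 6) for the leading 1-bit.
double: tangent at (1, 6): λ = (3·1² + 7)/(2·6) ≡ 10/1. 1⁻¹ ≡ 1 (mod 11) since 1·1 = 1 ≡ 1, so λ ≡ 10·1 ≡ 10.
  x = λ² - 1 - 1 = 100 - 2 ≡ 10; y = λ·(1 - 10) - 6 ≡ 3. → (10, 3)
double: tangent at (10, 3): λ = (3·10² + 7)/(2·3) ≡ 10/6. 6⁻¹ ≡ 2 (mod 11), so λ ≡ 10·2 ≡ 9.
  x = λ² - 10 - 10 = 81 - 20 ≡ 6; y = λ·(10 - 6) - 3 ≡ 0. → (6, 0)
add P: (6, 0) + (1, 6). λ = (6 - 0)/(1 - 6) ≡ 6/6 mod 11. 6⁻¹ ≡ 2 (mod 11) since 6·2 = 12 ≡ 1, so λ ≡ 1.
  x = λ² - 6 - 1 = 1 - 7 ≡ 5; y = λ·(6 - 5) - 0 ≡ 1. → (5, 1)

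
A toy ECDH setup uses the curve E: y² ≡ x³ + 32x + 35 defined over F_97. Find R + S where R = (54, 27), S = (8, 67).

(54, 27) + (8, 67). λ = (67 - 27)/(8 - 54) ≡ 40/51 mod 97. 51⁻¹ ≡ 78 (mod 97) since 51·78 = 3978 ≡ 1, so λ ≡ 16.
  x = λ² - 54 - 8 = 256 - 62 ≡ 0; y = λ·(54 - 0) - 27 ≡ 61. → (0, 61)

(0, 61)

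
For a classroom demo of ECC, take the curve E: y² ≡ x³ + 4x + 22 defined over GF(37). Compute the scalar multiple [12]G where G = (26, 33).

Double-and-add on 12 = (1100)₂. Start with G = (26, 33) for the leading 1-bit.
double: tangent at (26, 33): λ = (3·26² + 4)/(2·33) ≡ 34/29. 29⁻¹ ≡ 23 (mod 37), so λ ≡ 34·23 ≡ 5.
  x = λ² - 26 - 26 = 25 - 52 ≡ 10; y = λ·(26 - 10) - 33 ≡ 10. → (10, 10)
add G: (10, 10) + (26, 33). λ = (33 - 10)/(26 - 10) ≡ 23/16 mod 37. 16⁻¹ ≡ 7 (mod 37) since 16·7 = 112 ≡ 1, so λ ≡ 13.
  x = λ² - 10 - 26 = 169 - 36 ≡ 22; y = λ·(10 - 22) - 10 ≡ 19. → (22, 19)
double: tangent at (22, 19): λ = (3·22² + 4)/(2·19) ≡ 13/1. 1⁻¹ ≡ 1 (mod 37), so λ ≡ 13·1 ≡ 13.
  x = λ² - 22 - 22 = 169 - 44 ≡ 14; y = λ·(22 - 14) - 19 ≡ 11. → (14, 11)
double: tangent at (14, 11): λ = (3·14² + 4)/(2·11) ≡ 0/22. 22⁻¹ ≡ 32 (mod 37), so λ ≡ 0·32 ≡ 0.
  x = λ² - 14 - 14 = 0 - 28 ≡ 9; y = λ·(14 - 9) - 11 ≡ 26. → (9, 26)

(9, 26)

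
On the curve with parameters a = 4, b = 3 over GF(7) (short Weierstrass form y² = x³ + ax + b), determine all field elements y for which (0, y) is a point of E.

none

x³ + 4x + 3 = 3 ≡ 3 (mod 7).
3 is a non-residue mod 7; no y exists.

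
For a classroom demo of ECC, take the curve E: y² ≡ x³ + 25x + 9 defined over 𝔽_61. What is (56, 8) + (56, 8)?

(30, 2)

tangent at (56, 8): λ = (3·56² + 25)/(2·8) ≡ 39/16. 16⁻¹ ≡ 42 (mod 61), so λ ≡ 39·42 ≡ 52.
  x = λ² - 56 - 56 = 2704 - 112 ≡ 30; y = λ·(56 - 30) - 8 ≡ 2. → (30, 2)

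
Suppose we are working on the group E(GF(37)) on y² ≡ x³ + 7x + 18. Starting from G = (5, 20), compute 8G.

Double-and-add on 8 = (1000)₂. Start with G = (5, 20) for the leading 1-bit.
double: tangent at (5, 20): λ = (3·5² + 7)/(2·20) ≡ 8/3. 3⁻¹ ≡ 25 (mod 37) since 3·25 = 75 ≡ 1, so λ ≡ 8·25 ≡ 15.
  x = λ² - 5 - 5 = 225 - 10 ≡ 30; y = λ·(5 - 30) - 20 ≡ 12. → (30, 12)
double: tangent at (30, 12): λ = (3·30² + 7)/(2·12) ≡ 6/24. 24⁻¹ ≡ 17 (mod 37), so λ ≡ 6·17 ≡ 28.
  x = λ² - 30 - 30 = 784 - 60 ≡ 21; y = λ·(30 - 21) - 12 ≡ 18. → (21, 18)
double: tangent at (21, 18): λ = (3·21² + 7)/(2·18) ≡ 35/36. 36⁻¹ ≡ 36 (mod 37) since 36·36 = 1296 ≡ 1, so λ ≡ 35·36 ≡ 2.
  x = λ² - 21 - 21 = 4 - 42 ≡ 36; y = λ·(21 - 36) - 18 ≡ 26. → (36, 26)

(36, 26)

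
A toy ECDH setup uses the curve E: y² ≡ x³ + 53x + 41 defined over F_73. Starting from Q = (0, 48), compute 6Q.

Double-and-add on 6 = (110)₂. Start with Q = (0, 48) for the leading 1-bit.
double: tangent at (0, 48): λ = (3·0² + 53)/(2·48) ≡ 53/23. 23⁻¹ ≡ 54 (mod 73) since 23·54 = 1242 ≡ 1, so λ ≡ 53·54 ≡ 15.
  x = λ² - 0 - 0 = 225 - 0 ≡ 6; y = λ·(0 - 6) - 48 ≡ 8. → (6, 8)
add Q: (6, 8) + (0, 48). λ = (48 - 8)/(0 - 6) ≡ 40/67 mod 73. 67⁻¹ ≡ 12 (mod 73) since 67·12 = 804 ≡ 1, so λ ≡ 42.
  x = λ² - 6 - 0 = 1764 - 6 ≡ 6; y = λ·(6 - 6) - 8 ≡ 65. → (6, 65)
double: tangent at (6, 65): λ = (3·6² + 53)/(2·65) ≡ 15/57. 57⁻¹ ≡ 41 (mod 73), so λ ≡ 15·41 ≡ 31.
  x = λ² - 6 - 6 = 961 - 12 ≡ 0; y = λ·(6 - 0) - 65 ≡ 48. → (0, 48)

(0, 48)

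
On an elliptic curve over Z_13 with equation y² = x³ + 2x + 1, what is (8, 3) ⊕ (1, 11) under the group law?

(8, 3) + (1, 11). λ = (11 - 3)/(1 - 8) ≡ 8/6 mod 13. 6⁻¹ ≡ 11 (mod 13), so λ ≡ 10.
  x = λ² - 8 - 1 = 100 - 9 ≡ 0; y = λ·(8 - 0) - 3 ≡ 12. → (0, 12)

(0, 12)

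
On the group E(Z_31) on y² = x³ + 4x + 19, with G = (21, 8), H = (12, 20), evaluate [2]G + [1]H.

(18, 8)

First 2G:
Repeated addition: build up to 2G.
2G: tangent at (21, 8): λ = (3·21² + 4)/(2·8) ≡ 25/16. 16⁻¹ ≡ 2 (mod 31) since 16·2 = 32 ≡ 1, so λ ≡ 25·2 ≡ 19.
  x = λ² - 21 - 21 = 361 - 42 ≡ 9; y = λ·(21 - 9) - 8 ≡ 3. → (9, 3)
2G = (9, 3).
Finally 2G + H:
(9, 3) + (12, 20). λ = (20 - 3)/(12 - 9) ≡ 17/3 mod 31. 3⁻¹ ≡ 21 (mod 31) since 3·21 = 63 ≡ 1, so λ ≡ 16.
  x = λ² - 9 - 12 = 256 - 21 ≡ 18; y = λ·(9 - 18) - 3 ≡ 8. → (18, 8)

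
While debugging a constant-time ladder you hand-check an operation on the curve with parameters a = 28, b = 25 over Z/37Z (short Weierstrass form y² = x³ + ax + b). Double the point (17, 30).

tangent at (17, 30): λ = (3·17² + 28)/(2·30) ≡ 7/23. 23⁻¹ ≡ 29 (mod 37), so λ ≡ 7·29 ≡ 18.
  x = λ² - 17 - 17 = 324 - 34 ≡ 31; y = λ·(17 - 31) - 30 ≡ 14. → (31, 14)

(31, 14)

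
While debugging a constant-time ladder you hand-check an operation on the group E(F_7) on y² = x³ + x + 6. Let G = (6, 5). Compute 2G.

tangent at (6, 5): λ = (3·6² + 1)/(2·5) ≡ 4/3. 3⁻¹ ≡ 5 (mod 7) since 3·5 = 15 ≡ 1, so λ ≡ 4·5 ≡ 6.
  x = λ² - 6 - 6 = 36 - 12 ≡ 3; y = λ·(6 - 3) - 5 ≡ 6. → (3, 6)

(3, 6)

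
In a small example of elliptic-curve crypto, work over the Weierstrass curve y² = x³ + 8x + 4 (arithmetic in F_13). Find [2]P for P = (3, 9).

(4, 10)

tangent at (3, 9): λ = (3·3² + 8)/(2·9) ≡ 9/5. 5⁻¹ ≡ 8 (mod 13), so λ ≡ 9·8 ≡ 7.
  x = λ² - 3 - 3 = 49 - 6 ≡ 4; y = λ·(3 - 4) - 9 ≡ 10. → (4, 10)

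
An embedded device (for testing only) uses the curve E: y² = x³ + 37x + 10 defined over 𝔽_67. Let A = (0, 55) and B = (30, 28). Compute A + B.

(9, 0)

(0, 55) + (30, 28). λ = (28 - 55)/(30 - 0) ≡ 40/30 mod 67. 30⁻¹ ≡ 38 (mod 67) since 30·38 = 1140 ≡ 1, so λ ≡ 46.
  x = λ² - 0 - 30 = 2116 - 30 ≡ 9; y = λ·(0 - 9) - 55 ≡ 0. → (9, 0)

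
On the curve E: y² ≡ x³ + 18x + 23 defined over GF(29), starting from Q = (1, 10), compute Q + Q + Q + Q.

Double-and-add on 4 = (100)₂. Start with Q = (1, 10) for the leading 1-bit.
double: tangent at (1, 10): λ = (3·1² + 18)/(2·10) ≡ 21/20. 20⁻¹ ≡ 16 (mod 29), so λ ≡ 21·16 ≡ 17.
  x = λ² - 1 - 1 = 289 - 2 ≡ 26; y = λ·(1 - 26) - 10 ≡ 0. → (26, 0)
double: (26, 0) + (26, 0): same x and y₁ ≡ -y₂, so the sum is O.

O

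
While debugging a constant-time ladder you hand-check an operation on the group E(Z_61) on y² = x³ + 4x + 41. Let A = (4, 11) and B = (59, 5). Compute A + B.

(60, 55)

(4, 11) + (59, 5). λ = (5 - 11)/(59 - 4) ≡ 55/55 mod 61. 55⁻¹ ≡ 10 (mod 61) since 55·10 = 550 ≡ 1, so λ ≡ 1.
  x = λ² - 4 - 59 = 1 - 63 ≡ 60; y = λ·(4 - 60) - 11 ≡ 55. → (60, 55)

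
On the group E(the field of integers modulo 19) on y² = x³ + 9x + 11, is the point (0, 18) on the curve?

y² = 18² ≡ 1; x³ + 9x + 11 = 11 ≡ 11 (mod 19). 1 ≠ 11.

no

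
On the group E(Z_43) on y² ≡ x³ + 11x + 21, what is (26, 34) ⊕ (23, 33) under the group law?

(18, 26)

(26, 34) + (23, 33). λ = (33 - 34)/(23 - 26) ≡ 42/40 mod 43. 40⁻¹ ≡ 14 (mod 43), so λ ≡ 29.
  x = λ² - 26 - 23 = 841 - 49 ≡ 18; y = λ·(26 - 18) - 34 ≡ 26. → (18, 26)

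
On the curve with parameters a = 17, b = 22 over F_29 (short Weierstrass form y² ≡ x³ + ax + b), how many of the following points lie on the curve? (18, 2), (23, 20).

1

(18, 2): 2² ≡ 4, rhs ≡ 12 → off.
(23, 20): 20² ≡ 23, rhs ≡ 23 → on.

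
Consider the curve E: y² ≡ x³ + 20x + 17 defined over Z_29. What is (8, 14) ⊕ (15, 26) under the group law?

(19, 21)

(8, 14) + (15, 26). λ = (26 - 14)/(15 - 8) ≡ 12/7 mod 29. 7⁻¹ ≡ 25 (mod 29), so λ ≡ 10.
  x = λ² - 8 - 15 = 100 - 23 ≡ 19; y = λ·(8 - 19) - 14 ≡ 21. → (19, 21)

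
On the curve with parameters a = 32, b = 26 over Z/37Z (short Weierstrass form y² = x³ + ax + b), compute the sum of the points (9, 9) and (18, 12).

(9, 9) + (18, 12). λ = (12 - 9)/(18 - 9) ≡ 3/9 mod 37. 9⁻¹ ≡ 33 (mod 37), so λ ≡ 25.
  x = λ² - 9 - 18 = 625 - 27 ≡ 6; y = λ·(9 - 6) - 9 ≡ 29. → (6, 29)

(6, 29)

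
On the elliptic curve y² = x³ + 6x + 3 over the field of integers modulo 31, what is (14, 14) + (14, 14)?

tangent at (14, 14): λ = (3·14² + 6)/(2·14) ≡ 5/28. 28⁻¹ ≡ 10 (mod 31), so λ ≡ 5·10 ≡ 19.
  x = λ² - 14 - 14 = 361 - 28 ≡ 23; y = λ·(14 - 23) - 14 ≡ 1. → (23, 1)

(23, 1)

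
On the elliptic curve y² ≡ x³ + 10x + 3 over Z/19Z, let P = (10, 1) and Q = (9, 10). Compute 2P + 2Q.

First 2P:
Repeated addition: build up to 2P.
2P: tangent at (10, 1): λ = (3·10² + 10)/(2·1) ≡ 6/2. 2⁻¹ ≡ 10 (mod 19) since 2·10 = 20 ≡ 1, so λ ≡ 6·10 ≡ 3.
  x = λ² - 10 - 10 = 9 - 20 ≡ 8; y = λ·(10 - 8) - 1 ≡ 5. → (8, 5)
2P = (8, 5).
Next 2Q:
Repeated addition: build up to 2Q.
2Q: tangent at (9, 10): λ = (3·9² + 10)/(2·10) ≡ 6/1. 1⁻¹ ≡ 1 (mod 19), so λ ≡ 6·1 ≡ 6.
  x = λ² - 9 - 9 = 36 - 18 ≡ 18; y = λ·(9 - 18) - 10 ≡ 12. → (18, 12)
2Q = (18, 12).
Finally 2P + 2Q:
(8, 5) + (18, 12). λ = (12 - 5)/(18 - 8) ≡ 7/10 mod 19. 10⁻¹ ≡ 2 (mod 19) since 10·2 = 20 ≡ 1, so λ ≡ 14.
  x = λ² - 8 - 18 = 196 - 26 ≡ 18; y = λ·(8 - 18) - 5 ≡ 7. → (18, 7)

(18, 7)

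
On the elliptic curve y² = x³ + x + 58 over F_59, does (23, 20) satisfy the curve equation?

y² = 20² ≡ 46; x³ + 1x + 58 = 12248 ≡ 35 (mod 59). 46 ≠ 35.

no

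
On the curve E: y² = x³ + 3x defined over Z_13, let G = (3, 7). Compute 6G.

Double-and-add on 6 = (110)₂. Start with G = (3, 7) for the leading 1-bit.
double: tangent at (3, 7): λ = (3·3² + 3)/(2·7) ≡ 4/1. 1⁻¹ ≡ 1 (mod 13), so λ ≡ 4·1 ≡ 4.
  x = λ² - 3 - 3 = 16 - 6 ≡ 10; y = λ·(3 - 10) - 7 ≡ 4. → (10, 4)
add G: (10, 4) + (3, 7). λ = (7 - 4)/(3 - 10) ≡ 3/6 mod 13. 6⁻¹ ≡ 11 (mod 13), so λ ≡ 7.
  x = λ² - 10 - 3 = 49 - 13 ≡ 10; y = λ·(10 - 10) - 4 ≡ 9. → (10, 9)
double: tangent at (10, 9): λ = (3·10² + 3)/(2·9) ≡ 4/5. 5⁻¹ ≡ 8 (mod 13), so λ ≡ 4·8 ≡ 6.
  x = λ² - 10 - 10 = 36 - 20 ≡ 3; y = λ·(10 - 3) - 9 ≡ 7. → (3, 7)

(3, 7)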